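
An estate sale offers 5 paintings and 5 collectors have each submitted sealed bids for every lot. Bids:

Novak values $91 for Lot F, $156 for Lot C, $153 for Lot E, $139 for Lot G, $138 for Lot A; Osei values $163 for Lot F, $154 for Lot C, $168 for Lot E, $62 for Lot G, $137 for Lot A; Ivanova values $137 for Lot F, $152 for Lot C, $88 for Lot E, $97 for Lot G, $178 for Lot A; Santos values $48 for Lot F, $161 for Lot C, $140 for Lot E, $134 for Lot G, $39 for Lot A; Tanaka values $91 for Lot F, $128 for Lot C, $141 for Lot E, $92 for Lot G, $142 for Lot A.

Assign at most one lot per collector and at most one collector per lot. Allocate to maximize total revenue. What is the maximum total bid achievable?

Treat this as an assignment problem: match each collector to one lot.
Optimal: Novak→Lot G ($139), Osei→Lot F ($163), Ivanova→Lot A ($178), Santos→Lot C ($161), Tanaka→Lot E ($141) — total 139+163+178+161+141 = $782.
Row-greedy (each collector in turn takes its best remaining lot) gives $727, worse by 55.

Max total: $782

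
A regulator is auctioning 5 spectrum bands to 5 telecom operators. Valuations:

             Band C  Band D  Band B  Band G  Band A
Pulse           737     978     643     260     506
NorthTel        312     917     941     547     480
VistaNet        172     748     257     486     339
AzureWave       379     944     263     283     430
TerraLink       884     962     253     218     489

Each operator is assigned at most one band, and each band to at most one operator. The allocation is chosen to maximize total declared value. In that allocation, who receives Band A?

Pulse receives Band A.

Optimal: Pulse→Band A ($506M), NorthTel→Band B ($941M), VistaNet→Band G ($486M), AzureWave→Band D ($944M), TerraLink→Band C ($884M) — total 506+941+486+944+884 = $3761M.
Column-greedy (each band in turn goes to its best remaining operator) gives $3719M, worse by 42.
Checked against all permutations: $3761M is optimal.
Pulse's own top band is Band D ($978M), but forcing Pulse→Band D and reassigning the rest optimally gives only $3719M — worse by 42.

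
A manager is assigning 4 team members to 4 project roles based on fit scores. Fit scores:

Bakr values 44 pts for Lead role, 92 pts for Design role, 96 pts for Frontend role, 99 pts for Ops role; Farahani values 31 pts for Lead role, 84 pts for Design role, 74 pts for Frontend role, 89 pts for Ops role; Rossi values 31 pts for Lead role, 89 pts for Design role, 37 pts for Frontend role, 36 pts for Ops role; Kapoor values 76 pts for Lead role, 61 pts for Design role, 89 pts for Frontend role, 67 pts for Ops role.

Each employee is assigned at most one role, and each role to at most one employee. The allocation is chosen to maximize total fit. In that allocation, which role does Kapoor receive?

Optimal: Bakr→Frontend role (96 pts), Farahani→Ops role (89 pts), Rossi→Design role (89 pts), Kapoor→Lead role (76 pts) — total 96+89+89+76 = 350 pts.
Row-greedy (each employee in turn takes its best remaining role) gives 296 pts, worse by 54.
Next-best assignment: Bakr→Ops role, Farahani→Frontend role, Rossi→Design role, Kapoor→Lead role = 338 pts.
Every other assignment is strictly worse.
Kapoor's own top role is Frontend role (89 pts), but forcing Kapoor→Frontend role and reassigning the rest optimally gives only 311 pts — worse by 39.

Kapoor receives Lead role.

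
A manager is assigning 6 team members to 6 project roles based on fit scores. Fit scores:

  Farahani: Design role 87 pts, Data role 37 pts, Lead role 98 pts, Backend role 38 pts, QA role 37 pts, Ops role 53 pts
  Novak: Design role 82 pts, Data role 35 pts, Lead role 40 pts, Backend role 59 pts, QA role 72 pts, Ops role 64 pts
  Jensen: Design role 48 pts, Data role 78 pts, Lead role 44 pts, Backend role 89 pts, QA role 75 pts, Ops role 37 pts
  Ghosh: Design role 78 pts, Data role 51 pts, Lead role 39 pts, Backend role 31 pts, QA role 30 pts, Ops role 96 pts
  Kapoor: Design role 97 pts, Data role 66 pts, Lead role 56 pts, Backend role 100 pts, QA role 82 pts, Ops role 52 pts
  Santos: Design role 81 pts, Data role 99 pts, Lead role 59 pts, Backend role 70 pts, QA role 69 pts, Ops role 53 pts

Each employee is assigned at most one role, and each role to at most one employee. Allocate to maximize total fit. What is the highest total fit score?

Maximum total: 551 pts

Optimal: Farahani→Lead role (98 pts), Novak→QA role (72 pts), Jensen→Backend role (89 pts), Ghosh→Ops role (96 pts), Kapoor→Design role (97 pts), Santos→Data role (99 pts) — total 98+72+89+96+97+99 = 551 pts.
Row-greedy (each employee in turn takes its best remaining role) gives 546 pts, worse by 5.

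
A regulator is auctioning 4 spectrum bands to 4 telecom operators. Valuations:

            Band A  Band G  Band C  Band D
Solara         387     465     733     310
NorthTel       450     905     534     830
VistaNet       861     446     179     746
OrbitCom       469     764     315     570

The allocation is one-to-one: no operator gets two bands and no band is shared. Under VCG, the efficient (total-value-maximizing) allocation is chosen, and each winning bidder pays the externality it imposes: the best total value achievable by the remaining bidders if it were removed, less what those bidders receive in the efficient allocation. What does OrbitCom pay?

OrbitCom pays $75M.

Efficient allocation: Solara→Band C ($733M), NorthTel→Band D ($830M), VistaNet→Band A ($861M), OrbitCom→Band G ($764M); total welfare W = $3188M.
OrbitCom receives Band G at value $764M, so the others get W − 764 = $2424M.
Without OrbitCom: best allocation of the remaining 3 bidders over all 4 bands is Solara→Band C ($733M), NorthTel→Band G ($905M), VistaNet→Band A ($861M), total $2499M.
VCG payment = (others' best without OrbitCom) − (others' welfare with OrbitCom) = 2499 − 2424 = $75M.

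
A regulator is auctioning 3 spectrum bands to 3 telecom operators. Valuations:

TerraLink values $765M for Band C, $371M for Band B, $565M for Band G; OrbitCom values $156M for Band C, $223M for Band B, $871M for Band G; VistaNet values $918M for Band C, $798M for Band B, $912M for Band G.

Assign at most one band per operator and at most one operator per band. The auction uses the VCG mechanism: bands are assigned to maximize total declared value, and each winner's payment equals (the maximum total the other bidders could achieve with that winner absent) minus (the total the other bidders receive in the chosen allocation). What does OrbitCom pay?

OrbitCom pays $114M.

Efficient allocation: TerraLink→Band C ($765M), OrbitCom→Band G ($871M), VistaNet→Band B ($798M); total welfare W = $2434M.
OrbitCom receives Band G at value $871M, so the others get W − 871 = $1563M.
Without OrbitCom: best allocation of the remaining 2 bidders over all 3 bands is TerraLink→Band C ($765M), VistaNet→Band G ($912M), total $1677M.
VCG payment = (others' best without OrbitCom) − (others' welfare with OrbitCom) = 1677 − 1563 = $114M.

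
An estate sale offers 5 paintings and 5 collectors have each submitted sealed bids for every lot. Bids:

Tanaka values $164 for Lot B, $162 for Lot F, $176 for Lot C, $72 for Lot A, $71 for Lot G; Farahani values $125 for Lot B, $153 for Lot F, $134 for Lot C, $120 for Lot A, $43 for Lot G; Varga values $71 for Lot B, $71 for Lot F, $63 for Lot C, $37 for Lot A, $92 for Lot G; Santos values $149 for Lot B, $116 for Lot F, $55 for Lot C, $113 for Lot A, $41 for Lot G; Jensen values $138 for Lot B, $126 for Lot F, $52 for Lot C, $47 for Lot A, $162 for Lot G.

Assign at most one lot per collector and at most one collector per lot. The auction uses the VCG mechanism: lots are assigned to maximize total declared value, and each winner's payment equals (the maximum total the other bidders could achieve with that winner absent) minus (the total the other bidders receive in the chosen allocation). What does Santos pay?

Efficient allocation: Tanaka→Lot C ($176), Farahani→Lot A ($120), Varga→Lot F ($71), Santos→Lot B ($149), Jensen→Lot G ($162); total welfare W = $678.
Santos receives Lot B at value $149, so the others get W − 149 = $529.
Without Santos: best allocation of the remaining 4 bidders over all 5 lots is Tanaka→Lot C ($176), Farahani→Lot F ($153), Varga→Lot B ($71), Jensen→Lot G ($162), total $562.
VCG payment = (others' best without Santos) − (others' welfare with Santos) = 562 − 529 = $33.

Santos pays $33.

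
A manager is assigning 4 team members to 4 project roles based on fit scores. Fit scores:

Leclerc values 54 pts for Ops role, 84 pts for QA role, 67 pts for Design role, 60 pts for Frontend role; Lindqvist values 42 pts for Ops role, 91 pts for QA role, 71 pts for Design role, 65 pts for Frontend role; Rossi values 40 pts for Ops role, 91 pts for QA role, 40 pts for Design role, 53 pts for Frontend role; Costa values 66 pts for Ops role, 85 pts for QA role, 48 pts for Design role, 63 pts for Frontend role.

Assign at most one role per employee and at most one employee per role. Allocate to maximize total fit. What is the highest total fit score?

Optimal: Leclerc→Design role (67 pts), Lindqvist→Frontend role (65 pts), Rossi→QA role (91 pts), Costa→Ops role (66 pts) — total 67+65+91+66 = 289 pts.
Row-greedy (each employee in turn takes its best remaining role) gives 274 pts, worse by 15.
Next-best assignment: Leclerc→Frontend role, Lindqvist→Design role, Rossi→QA role, Costa→Ops role = 288 pts.

Maximum total: 289 pts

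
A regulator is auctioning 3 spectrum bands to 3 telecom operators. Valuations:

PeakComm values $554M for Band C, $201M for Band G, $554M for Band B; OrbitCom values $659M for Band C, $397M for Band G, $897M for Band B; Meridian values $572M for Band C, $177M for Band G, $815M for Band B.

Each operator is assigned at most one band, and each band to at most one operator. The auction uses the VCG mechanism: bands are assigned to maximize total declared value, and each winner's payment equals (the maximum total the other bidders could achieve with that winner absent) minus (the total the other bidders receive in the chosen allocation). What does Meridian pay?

Meridian pays $500M.

Efficient allocation: PeakComm→Band C ($554M), OrbitCom→Band G ($397M), Meridian→Band B ($815M); total welfare W = $1766M.
Meridian receives Band B at value $815M, so the others get W − 815 = $951M.
Without Meridian: best allocation of the remaining 2 bidders over all 3 bands is PeakComm→Band C ($554M), OrbitCom→Band B ($897M), total $1451M.
VCG payment = (others' best without Meridian) − (others' welfare with Meridian) = 1451 − 951 = $500M.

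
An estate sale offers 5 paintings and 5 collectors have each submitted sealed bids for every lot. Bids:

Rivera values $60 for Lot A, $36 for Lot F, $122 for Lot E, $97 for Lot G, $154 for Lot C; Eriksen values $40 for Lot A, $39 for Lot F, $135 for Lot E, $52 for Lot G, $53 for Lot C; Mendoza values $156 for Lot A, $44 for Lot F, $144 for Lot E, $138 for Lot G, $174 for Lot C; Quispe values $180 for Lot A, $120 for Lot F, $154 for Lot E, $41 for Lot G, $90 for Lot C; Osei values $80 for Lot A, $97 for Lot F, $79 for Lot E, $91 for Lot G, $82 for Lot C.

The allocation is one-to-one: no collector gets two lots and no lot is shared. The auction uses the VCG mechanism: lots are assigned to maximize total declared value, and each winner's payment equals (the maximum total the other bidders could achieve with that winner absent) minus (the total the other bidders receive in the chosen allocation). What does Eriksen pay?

Eriksen pays $6.

Efficient allocation: Rivera→Lot C ($154), Eriksen→Lot E ($135), Mendoza→Lot G ($138), Quispe→Lot A ($180), Osei→Lot F ($97); total welfare W = $704.
Eriksen receives Lot E at value $135, so the others get W − 135 = $569.
Without Eriksen: best allocation of the remaining 4 bidders over all 5 lots is Rivera→Lot C ($154), Mendoza→Lot E ($144), Quispe→Lot A ($180), Osei→Lot F ($97), total $575.
VCG payment = (others' best without Eriksen) − (others' welfare with Eriksen) = 575 − 569 = $6.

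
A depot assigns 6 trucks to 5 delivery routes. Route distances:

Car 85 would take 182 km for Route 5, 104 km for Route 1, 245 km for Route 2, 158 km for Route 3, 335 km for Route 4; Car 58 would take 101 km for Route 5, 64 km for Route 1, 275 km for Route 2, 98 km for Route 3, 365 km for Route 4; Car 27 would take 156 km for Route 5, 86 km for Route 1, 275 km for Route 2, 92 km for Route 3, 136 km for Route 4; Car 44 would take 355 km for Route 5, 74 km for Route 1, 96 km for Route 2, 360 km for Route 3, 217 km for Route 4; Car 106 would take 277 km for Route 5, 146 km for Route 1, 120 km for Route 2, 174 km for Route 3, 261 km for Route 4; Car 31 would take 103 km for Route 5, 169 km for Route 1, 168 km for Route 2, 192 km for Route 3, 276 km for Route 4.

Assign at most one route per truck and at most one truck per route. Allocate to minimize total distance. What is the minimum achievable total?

This is the linear assignment problem.
Optimal: Car 31→Route 5 (103 km), Car 44→Route 1 (74 km), Car 106→Route 2 (120 km), Car 58→Route 3 (98 km), Car 27→Route 4 (136 km) — total 103+74+120+98+136 = 531 km.
Column-greedy (each route in turn goes to its cheapest remaining truck) gives 663 km, worse by 132.
Next-best assignment: Car 31→Route 5, Car 85→Route 1, Car 44→Route 2, Car 58→Route 3, Car 27→Route 4 = 537 km.
Checked against all permutations: 531 km is optimal.

Min total: 531 km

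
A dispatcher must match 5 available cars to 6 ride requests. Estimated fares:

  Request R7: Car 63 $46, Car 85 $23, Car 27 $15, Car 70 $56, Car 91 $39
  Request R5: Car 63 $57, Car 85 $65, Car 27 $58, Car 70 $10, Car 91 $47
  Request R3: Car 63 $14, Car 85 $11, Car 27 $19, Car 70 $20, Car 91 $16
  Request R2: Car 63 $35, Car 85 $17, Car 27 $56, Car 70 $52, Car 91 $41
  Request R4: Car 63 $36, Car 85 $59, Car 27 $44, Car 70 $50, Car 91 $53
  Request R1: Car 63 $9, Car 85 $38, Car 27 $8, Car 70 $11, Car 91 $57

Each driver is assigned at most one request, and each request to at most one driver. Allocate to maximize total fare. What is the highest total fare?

Max total: $285

Optimal: Car 63→Request R5 ($57), Car 85→Request R4 ($59), Car 27→Request R2 ($56), Car 70→Request R7 ($56), Car 91→Request R1 ($57) — total 57+59+56+56+57 = $285.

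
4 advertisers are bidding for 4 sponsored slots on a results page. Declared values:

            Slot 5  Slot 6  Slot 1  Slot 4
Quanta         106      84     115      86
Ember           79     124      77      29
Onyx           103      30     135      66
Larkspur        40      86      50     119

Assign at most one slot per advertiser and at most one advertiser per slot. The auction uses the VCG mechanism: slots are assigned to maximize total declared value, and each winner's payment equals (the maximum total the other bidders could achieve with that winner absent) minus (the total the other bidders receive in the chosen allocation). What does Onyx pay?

Onyx pays $9.

Efficient allocation: Quanta→Slot 5 ($106), Ember→Slot 6 ($124), Onyx→Slot 1 ($135), Larkspur→Slot 4 ($119); total welfare W = $484.
Onyx receives Slot 1 at value $135, so the others get W − 135 = $349.
Without Onyx: best allocation of the remaining 3 bidders over all 4 slots is Quanta→Slot 1 ($115), Ember→Slot 6 ($124), Larkspur→Slot 4 ($119), total $358.
VCG payment = (others' best without Onyx) − (others' welfare with Onyx) = 358 − 349 = $9.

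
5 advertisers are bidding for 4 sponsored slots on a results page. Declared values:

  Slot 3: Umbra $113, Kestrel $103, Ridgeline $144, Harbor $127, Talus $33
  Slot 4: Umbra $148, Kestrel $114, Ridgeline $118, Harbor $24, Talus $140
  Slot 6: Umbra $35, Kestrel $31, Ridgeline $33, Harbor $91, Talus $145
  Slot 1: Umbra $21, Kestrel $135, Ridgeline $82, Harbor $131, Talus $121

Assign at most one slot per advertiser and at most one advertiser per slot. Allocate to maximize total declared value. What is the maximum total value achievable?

Optimal: Ridgeline→Slot 3 ($144), Umbra→Slot 4 ($148), Talus→Slot 6 ($145), Kestrel→Slot 1 ($135) — total 144+148+145+135 = $572.
Row-greedy (each advertiser in turn takes its best remaining slot) gives $518, worse by 54.

Maximum total: $572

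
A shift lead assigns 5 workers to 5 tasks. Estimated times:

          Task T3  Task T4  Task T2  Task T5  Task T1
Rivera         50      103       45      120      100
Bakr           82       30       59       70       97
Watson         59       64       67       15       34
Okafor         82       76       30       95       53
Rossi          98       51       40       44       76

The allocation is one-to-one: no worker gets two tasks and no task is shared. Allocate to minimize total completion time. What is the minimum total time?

Min total: 188 min

Optimal: Rivera→Task T3 (50 min), Bakr→Task T4 (30 min), Watson→Task T5 (15 min), Okafor→Task T1 (53 min), Rossi→Task T2 (40 min) — total 50+30+15+53+40 = 188 min.
Column-greedy (each task in turn goes to its cheapest remaining worker) gives 201 min, worse by 13.
Swapping Watson↔Rivera (Watson→Task T3 59 min, Rivera→Task T5 120 min) adds 114.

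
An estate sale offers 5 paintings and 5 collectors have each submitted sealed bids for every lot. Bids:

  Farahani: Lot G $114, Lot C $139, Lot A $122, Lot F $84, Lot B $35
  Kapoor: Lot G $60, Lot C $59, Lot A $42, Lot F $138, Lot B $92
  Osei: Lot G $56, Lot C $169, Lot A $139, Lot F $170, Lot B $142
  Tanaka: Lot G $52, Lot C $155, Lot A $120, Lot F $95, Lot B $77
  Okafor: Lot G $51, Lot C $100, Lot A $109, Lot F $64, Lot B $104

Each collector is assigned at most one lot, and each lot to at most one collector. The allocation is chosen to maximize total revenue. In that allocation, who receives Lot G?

Optimal: Farahani→Lot G ($114), Kapoor→Lot F ($138), Osei→Lot B ($142), Tanaka→Lot C ($155), Okafor→Lot A ($109) — total 114+138+142+155+109 = $658.
Row-greedy (each collector in turn takes its best remaining lot) gives $590, worse by 68.
Next-best assignment: Farahani→Lot G, Kapoor→Lot F, Osei→Lot A, Tanaka→Lot C, Okafor→Lot B = $650.
Every other assignment is strictly worse.
Farahani's own top lot is Lot C ($139), but forcing Farahani→Lot C and reassigning the rest optimally gives only $593 — worse by 65.

Farahani receives Lot G.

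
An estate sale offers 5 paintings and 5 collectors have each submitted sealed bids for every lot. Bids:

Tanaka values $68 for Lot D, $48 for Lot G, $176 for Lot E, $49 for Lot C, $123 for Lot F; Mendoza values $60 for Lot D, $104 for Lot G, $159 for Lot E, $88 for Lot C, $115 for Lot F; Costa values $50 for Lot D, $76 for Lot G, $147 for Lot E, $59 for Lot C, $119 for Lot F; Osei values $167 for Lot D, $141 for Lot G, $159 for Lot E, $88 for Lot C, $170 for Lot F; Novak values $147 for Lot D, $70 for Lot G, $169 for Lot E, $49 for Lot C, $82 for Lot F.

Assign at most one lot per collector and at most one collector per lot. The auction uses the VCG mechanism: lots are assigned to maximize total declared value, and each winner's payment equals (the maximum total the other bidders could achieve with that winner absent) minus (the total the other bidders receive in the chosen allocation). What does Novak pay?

Efficient allocation: Tanaka→Lot E ($176), Mendoza→Lot C ($88), Costa→Lot F ($119), Osei→Lot G ($141), Novak→Lot D ($147); total welfare W = $671.
Novak receives Lot D at value $147, so the others get W − 147 = $524.
Without Novak: best allocation of the remaining 4 bidders over all 5 lots is Tanaka→Lot E ($176), Mendoza→Lot G ($104), Costa→Lot F ($119), Osei→Lot D ($167), total $566.
VCG payment = (others' best without Novak) − (others' welfare with Novak) = 566 − 524 = $42.

Novak pays $42.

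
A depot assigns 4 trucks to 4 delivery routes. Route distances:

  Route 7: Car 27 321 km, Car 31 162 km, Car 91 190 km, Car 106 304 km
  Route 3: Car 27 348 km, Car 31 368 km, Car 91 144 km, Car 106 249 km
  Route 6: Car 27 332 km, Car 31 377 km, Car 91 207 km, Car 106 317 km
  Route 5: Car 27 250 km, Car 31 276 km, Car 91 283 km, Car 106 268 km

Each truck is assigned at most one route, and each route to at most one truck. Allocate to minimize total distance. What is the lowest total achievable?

Minimum total: 868 km

Optimal: Car 27→Route 5 (250 km), Car 31→Route 7 (162 km), Car 91→Route 6 (207 km), Car 106→Route 3 (249 km) — total 250+162+207+249 = 868 km.
Column-greedy (each route in turn goes to its cheapest remaining truck) gives 873 km, worse by 5.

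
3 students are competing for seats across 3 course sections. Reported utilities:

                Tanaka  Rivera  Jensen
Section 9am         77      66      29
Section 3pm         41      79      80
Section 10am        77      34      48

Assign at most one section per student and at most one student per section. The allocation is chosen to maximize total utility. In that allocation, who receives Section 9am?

Rivera receives Section 9am.

Optimal: Tanaka→Section 10am (77 points), Rivera→Section 9am (66 points), Jensen→Section 3pm (80 points) — total 77+66+80 = 223 points.
Row-greedy (each student in turn takes its best remaining section) gives 204 points, worse by 19.
Checked against all permutations: 223 points is optimal.
Rivera's own top section is Section 3pm (79 points), but forcing Rivera→Section 3pm and reassigning the rest optimally gives only 204 points — worse by 19.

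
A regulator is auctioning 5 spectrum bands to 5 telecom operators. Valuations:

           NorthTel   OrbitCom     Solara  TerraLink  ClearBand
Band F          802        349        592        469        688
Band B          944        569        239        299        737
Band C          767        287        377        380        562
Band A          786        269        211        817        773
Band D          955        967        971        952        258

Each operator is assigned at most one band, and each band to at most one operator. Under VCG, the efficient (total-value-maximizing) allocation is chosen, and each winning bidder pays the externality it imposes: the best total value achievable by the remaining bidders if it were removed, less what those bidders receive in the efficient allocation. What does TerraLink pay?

Efficient allocation: NorthTel→Band B ($944M), OrbitCom→Band D ($967M), Solara→Band F ($592M), TerraLink→Band A ($817M), ClearBand→Band C ($562M); total welfare W = $3882M.
TerraLink receives Band A at value $817M, so the others get W − 817 = $3065M.
Without TerraLink: best allocation of the remaining 4 bidders over all 5 bands is NorthTel→Band B ($944M), OrbitCom→Band D ($967M), Solara→Band F ($592M), ClearBand→Band A ($773M), total $3276M.
VCG payment = (others' best without TerraLink) − (others' welfare with TerraLink) = 3276 − 3065 = $211M.

TerraLink pays $211M.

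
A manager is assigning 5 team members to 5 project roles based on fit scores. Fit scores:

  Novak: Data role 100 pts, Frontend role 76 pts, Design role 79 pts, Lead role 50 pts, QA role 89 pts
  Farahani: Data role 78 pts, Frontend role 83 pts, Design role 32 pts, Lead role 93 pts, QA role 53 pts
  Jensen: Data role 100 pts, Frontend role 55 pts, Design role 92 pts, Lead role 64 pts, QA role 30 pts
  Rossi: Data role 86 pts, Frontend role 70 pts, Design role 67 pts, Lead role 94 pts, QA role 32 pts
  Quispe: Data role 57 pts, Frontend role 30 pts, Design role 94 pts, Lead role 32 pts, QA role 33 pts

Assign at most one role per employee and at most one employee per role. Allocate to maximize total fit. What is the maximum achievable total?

Maximum total: 460 pts

This is the linear assignment problem.
Optimal: Novak→QA role (89 pts), Farahani→Frontend role (83 pts), Jensen→Data role (100 pts), Rossi→Lead role (94 pts), Quispe→Design role (94 pts) — total 89+83+100+94+94 = 460 pts.
Row-greedy (each employee in turn takes its best remaining role) gives 388 pts, worse by 72.
Next-best assignment: Novak→QA role, Farahani→Lead role, Jensen→Data role, Rossi→Frontend role, Quispe→Design role = 446 pts.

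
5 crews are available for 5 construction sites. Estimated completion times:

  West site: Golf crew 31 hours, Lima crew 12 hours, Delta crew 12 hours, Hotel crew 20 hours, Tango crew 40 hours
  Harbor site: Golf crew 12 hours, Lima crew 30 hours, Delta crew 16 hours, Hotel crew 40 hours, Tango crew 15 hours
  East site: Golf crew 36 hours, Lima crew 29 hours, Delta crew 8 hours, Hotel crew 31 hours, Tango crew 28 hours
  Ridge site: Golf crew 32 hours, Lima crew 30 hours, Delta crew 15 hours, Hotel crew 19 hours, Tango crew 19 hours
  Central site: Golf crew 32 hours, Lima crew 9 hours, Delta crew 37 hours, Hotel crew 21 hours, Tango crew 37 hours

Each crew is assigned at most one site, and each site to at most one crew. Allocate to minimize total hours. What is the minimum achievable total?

Optimal: Golf crew→Harbor site (12 hours), Lima crew→Central site (9 hours), Delta crew→East site (8 hours), Hotel crew→West site (20 hours), Tango crew→Ridge site (19 hours) — total 12+9+8+20+19 = 68 hours.
Row-greedy (each crew in turn takes its cheapest remaining site) gives 88 hours, worse by 20.

Minimum total: 68 hours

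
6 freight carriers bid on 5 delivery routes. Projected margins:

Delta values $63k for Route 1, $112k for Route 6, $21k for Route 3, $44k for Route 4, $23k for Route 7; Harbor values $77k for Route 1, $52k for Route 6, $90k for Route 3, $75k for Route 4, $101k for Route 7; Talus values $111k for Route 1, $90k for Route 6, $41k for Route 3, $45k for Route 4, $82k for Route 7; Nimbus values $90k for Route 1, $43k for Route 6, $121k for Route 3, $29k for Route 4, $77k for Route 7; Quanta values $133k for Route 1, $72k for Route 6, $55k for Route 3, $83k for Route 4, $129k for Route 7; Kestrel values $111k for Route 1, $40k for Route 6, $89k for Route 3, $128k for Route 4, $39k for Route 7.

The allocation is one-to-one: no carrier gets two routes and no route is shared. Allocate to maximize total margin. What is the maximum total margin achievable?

Max total: $601k

Optimal: Talus→Route 1 ($111k), Delta→Route 6 ($112k), Nimbus→Route 3 ($121k), Kestrel→Route 4 ($128k), Quanta→Route 7 ($129k) — total 111+112+121+128+129 = $601k.
Next-best assignment: Quanta→Route 1, Delta→Route 6, Nimbus→Route 3, Kestrel→Route 4, Harbor→Route 7 = $595k.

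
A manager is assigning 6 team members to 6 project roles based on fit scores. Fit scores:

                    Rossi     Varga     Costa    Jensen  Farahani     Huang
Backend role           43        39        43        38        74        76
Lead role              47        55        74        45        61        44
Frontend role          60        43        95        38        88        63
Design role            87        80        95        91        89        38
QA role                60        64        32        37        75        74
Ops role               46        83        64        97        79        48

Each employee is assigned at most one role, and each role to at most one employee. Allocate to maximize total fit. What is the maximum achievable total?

Optimal: Rossi→Design role (87 pts), Varga→QA role (64 pts), Costa→Lead role (74 pts), Jensen→Ops role (97 pts), Farahani→Frontend role (88 pts), Huang→Backend role (76 pts) — total 87+64+74+97+88+76 = 486 pts.
Column-greedy (each role in turn goes to its best remaining employee) gives 439 pts, worse by 47.

Max total: 486 pts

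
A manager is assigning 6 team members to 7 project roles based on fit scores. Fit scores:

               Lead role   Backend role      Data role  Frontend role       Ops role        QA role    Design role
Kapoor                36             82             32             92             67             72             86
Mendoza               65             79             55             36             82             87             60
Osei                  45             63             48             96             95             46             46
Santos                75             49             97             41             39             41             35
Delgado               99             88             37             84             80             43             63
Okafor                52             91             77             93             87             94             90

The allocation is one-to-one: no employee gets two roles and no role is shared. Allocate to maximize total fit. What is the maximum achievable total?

Maximum total: 561 pts

Optimal: Kapoor→Frontend role (92 pts), Mendoza→QA role (87 pts), Osei→Ops role (95 pts), Santos→Data role (97 pts), Delgado→Lead role (99 pts), Okafor→Backend role (91 pts) — total 92+87+95+97+99+91 = 561 pts.
Column-greedy (each role in turn goes to its best remaining employee) gives 537 pts, worse by 24.
Every other assignment is strictly worse.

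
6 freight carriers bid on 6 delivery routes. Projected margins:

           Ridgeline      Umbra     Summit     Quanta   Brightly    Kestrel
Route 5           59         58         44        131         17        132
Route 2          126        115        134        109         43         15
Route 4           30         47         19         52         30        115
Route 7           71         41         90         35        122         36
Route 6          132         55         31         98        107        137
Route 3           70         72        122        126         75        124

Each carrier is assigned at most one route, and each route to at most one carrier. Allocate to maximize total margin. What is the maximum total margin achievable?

Treat this as an assignment problem: match each carrier to one route.
Optimal: Ridgeline→Route 6 ($132k), Umbra→Route 2 ($115k), Summit→Route 3 ($122k), Quanta→Route 5 ($131k), Brightly→Route 7 ($122k), Kestrel→Route 4 ($115k) — total 132+115+122+131+122+115 = $737k.
Column-greedy (each route in turn goes to its best remaining carrier) gives $644k, worse by 93.
Next-best assignment: Ridgeline→Route 6, Umbra→Route 3, Summit→Route 2, Quanta→Route 5, Brightly→Route 7, Kestrel→Route 4 = $706k.
Every other assignment is strictly worse.

Max total: $737k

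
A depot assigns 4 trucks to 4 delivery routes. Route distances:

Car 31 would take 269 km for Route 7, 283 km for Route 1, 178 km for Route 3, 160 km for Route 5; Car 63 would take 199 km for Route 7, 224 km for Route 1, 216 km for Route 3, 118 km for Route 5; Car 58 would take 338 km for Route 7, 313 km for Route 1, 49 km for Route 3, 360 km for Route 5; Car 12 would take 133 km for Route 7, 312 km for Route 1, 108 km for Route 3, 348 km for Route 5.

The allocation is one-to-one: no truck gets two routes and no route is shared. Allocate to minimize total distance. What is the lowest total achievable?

Optimal: Car 31→Route 5 (160 km), Car 63→Route 1 (224 km), Car 58→Route 3 (49 km), Car 12→Route 7 (133 km) — total 160+224+49+133 = 566 km.
Min-entry greedy (repeatedly take the single cheapest remaining cell) gives 583 km, worse by 17.
Checked against all permutations: 566 km is optimal.

Minimum total: 566 km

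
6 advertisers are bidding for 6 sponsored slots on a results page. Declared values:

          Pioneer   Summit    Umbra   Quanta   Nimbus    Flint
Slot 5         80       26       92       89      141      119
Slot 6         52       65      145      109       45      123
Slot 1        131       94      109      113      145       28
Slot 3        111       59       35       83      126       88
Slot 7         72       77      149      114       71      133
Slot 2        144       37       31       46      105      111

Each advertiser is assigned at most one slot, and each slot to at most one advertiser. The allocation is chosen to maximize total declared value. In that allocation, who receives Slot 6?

Umbra receives Slot 6.

Optimal: Pioneer→Slot 2 ($144), Summit→Slot 1 ($94), Umbra→Slot 6 ($145), Quanta→Slot 7 ($114), Nimbus→Slot 3 ($126), Flint→Slot 5 ($119) — total 144+94+145+114+126+119 = $742.
Max-entry greedy (repeatedly take the single best remaining cell) gives $709, worse by 33.
Umbra's own top slot is Slot 7 ($149), but forcing Umbra→Slot 7 and reassigning the rest optimally gives only $741 — worse by 1.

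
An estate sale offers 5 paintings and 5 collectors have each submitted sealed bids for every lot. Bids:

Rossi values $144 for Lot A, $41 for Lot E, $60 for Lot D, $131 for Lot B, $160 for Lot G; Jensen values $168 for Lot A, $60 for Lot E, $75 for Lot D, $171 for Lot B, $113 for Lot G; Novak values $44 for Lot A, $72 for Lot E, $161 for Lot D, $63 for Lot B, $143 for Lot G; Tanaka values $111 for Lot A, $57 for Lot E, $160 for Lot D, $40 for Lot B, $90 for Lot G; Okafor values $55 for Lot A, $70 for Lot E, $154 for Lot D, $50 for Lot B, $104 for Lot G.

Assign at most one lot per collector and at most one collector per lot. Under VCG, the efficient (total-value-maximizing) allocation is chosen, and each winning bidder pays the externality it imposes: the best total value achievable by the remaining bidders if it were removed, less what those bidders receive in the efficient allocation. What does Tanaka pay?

Efficient allocation: Rossi→Lot A ($144), Jensen→Lot B ($171), Novak→Lot G ($143), Tanaka→Lot D ($160), Okafor→Lot E ($70); total welfare W = $688.
Tanaka receives Lot D at value $160, so the others get W − 160 = $528.
Without Tanaka: best allocation of the remaining 4 bidders over all 5 lots is Rossi→Lot A ($144), Jensen→Lot B ($171), Novak→Lot G ($143), Okafor→Lot D ($154), total $612.
VCG payment = (others' best without Tanaka) − (others' welfare with Tanaka) = 612 − 528 = $84.

Tanaka pays $84.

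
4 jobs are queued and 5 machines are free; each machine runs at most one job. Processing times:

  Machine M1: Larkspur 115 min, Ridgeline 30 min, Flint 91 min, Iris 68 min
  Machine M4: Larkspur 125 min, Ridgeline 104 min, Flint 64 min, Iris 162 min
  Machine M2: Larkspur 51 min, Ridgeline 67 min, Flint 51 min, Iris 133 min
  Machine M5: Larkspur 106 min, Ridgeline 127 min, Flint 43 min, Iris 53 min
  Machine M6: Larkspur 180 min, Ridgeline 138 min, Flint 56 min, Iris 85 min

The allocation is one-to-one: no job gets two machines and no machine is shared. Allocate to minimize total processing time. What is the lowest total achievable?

This is a one-to-one assignment (minimum-cost bipartite matching).
Optimal: Larkspur→Machine M2 (51 min), Ridgeline→Machine M1 (30 min), Flint→Machine M6 (56 min), Iris→Machine M5 (53 min) — total 51+30+56+53 = 190 min.
Min-entry greedy (repeatedly take the single cheapest remaining cell) gives 209 min, worse by 19.

Minimum total: 190 min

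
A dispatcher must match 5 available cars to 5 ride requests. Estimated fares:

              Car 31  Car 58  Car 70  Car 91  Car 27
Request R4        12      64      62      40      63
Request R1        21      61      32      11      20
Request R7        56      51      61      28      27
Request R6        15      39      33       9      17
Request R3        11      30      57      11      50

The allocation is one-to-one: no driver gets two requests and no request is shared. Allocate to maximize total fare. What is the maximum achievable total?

Max total: $246

This is the linear assignment problem.
Optimal: Car 31→Request R7 ($56), Car 58→Request R1 ($61), Car 70→Request R3 ($57), Car 91→Request R6 ($9), Car 27→Request R4 ($63) — total 56+61+57+9+63 = $246.
Column-greedy (each request in turn goes to its best remaining driver) gives $180, worse by 66.
Every other assignment is strictly worse.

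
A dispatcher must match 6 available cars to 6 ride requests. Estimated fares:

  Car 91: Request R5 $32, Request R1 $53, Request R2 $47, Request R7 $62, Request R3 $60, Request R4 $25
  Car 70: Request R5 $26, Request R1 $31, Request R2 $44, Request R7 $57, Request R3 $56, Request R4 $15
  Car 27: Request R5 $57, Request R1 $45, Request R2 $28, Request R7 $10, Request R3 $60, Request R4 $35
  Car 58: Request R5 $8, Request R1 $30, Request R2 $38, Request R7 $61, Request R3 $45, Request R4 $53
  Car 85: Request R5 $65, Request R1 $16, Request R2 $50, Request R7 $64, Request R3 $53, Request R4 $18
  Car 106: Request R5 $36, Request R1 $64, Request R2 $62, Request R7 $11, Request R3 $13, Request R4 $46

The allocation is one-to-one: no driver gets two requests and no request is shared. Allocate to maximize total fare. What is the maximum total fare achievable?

Optimal: Car 91→Request R1 ($53), Car 70→Request R7 ($57), Car 27→Request R3 ($60), Car 58→Request R4 ($53), Car 85→Request R5 ($65), Car 106→Request R2 ($62) — total 53+57+60+53+65+62 = $350.
Column-greedy (each request in turn goes to its best remaining driver) gives $312, worse by 38.
Swapping Car 91↔Car 70 (Car 91→Request R7 $62, Car 70→Request R1 $31) loses 17.

Max total: $350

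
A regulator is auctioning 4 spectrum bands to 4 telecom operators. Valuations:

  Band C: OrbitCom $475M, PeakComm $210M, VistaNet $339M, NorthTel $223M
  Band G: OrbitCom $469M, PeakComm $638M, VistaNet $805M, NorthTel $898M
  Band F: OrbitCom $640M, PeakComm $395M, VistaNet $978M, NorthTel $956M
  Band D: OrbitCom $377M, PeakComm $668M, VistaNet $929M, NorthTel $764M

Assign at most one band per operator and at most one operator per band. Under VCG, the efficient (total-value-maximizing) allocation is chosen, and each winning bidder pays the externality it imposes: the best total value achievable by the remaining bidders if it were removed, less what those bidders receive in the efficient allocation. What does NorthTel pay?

NorthTel pays $86M.

Efficient allocation: OrbitCom→Band C ($475M), PeakComm→Band D ($668M), VistaNet→Band F ($978M), NorthTel→Band G ($898M); total welfare W = $3019M.
NorthTel receives Band G at value $898M, so the others get W − 898 = $2121M.
Without NorthTel: best allocation of the remaining 3 bidders over all 4 bands is OrbitCom→Band F ($640M), PeakComm→Band G ($638M), VistaNet→Band D ($929M), total $2207M.
VCG payment = (others' best without NorthTel) − (others' welfare with NorthTel) = 2207 − 2121 = $86M.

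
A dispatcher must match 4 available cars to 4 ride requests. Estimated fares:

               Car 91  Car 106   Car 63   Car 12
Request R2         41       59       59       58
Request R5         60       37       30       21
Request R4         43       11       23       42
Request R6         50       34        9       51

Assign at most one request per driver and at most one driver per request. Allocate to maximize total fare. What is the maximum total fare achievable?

Treat this as an assignment problem: match each driver to one request.
Optimal: Car 91→Request R5 ($60), Car 106→Request R6 ($34), Car 63→Request R2 ($59), Car 12→Request R4 ($42) — total 60+34+59+42 = $195.
Row-greedy (each driver in turn takes its best remaining request) gives $193, worse by 2.
Next-best assignment: Car 91→Request R5, Car 106→Request R2, Car 63→Request R4, Car 12→Request R6 = $193.

Max total: $195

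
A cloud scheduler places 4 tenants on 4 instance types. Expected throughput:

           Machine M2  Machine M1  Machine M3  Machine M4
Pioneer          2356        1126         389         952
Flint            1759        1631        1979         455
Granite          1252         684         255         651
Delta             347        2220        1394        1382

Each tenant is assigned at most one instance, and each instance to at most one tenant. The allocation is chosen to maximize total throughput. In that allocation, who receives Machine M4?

This is a one-to-one assignment (maximum-weight bipartite matching).
Optimal: Pioneer→Machine M2 (2356 ops/s), Flint→Machine M3 (1979 ops/s), Granite→Machine M4 (651 ops/s), Delta→Machine M1 (2220 ops/s) — total 2356+1979+651+2220 = 7206 ops/s.
Row-greedy (each tenant in turn takes its best remaining instance) gives 6401 ops/s, worse by 805.
Next-best assignment: Pioneer→Machine M4, Flint→Machine M3, Granite→Machine M2, Delta→Machine M1 = 6403 ops/s.
Every other assignment is strictly worse.
Granite's own top instance is Machine M2 (1252 ops/s), but forcing Granite→Machine M2 and reassigning the rest optimally gives only 6403 ops/s — worse by 803.

Granite receives Machine M4.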